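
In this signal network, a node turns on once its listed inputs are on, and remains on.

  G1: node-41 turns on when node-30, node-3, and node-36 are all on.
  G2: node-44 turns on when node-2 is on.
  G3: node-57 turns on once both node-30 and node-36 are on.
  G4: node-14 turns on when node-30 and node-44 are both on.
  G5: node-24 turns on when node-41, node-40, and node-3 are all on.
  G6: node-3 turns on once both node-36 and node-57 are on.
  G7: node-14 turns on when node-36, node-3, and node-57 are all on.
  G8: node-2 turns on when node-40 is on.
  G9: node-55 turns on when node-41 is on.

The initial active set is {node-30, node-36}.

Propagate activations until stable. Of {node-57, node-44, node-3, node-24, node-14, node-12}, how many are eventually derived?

node-30 and node-36 are on, so node-57 turns on (G3).
node-36 and node-57 are on, so node-3 turns on (G6).
node-36, node-3, and node-57 are on, so node-14 turns on (G7).
node-57: reached.
node-44 would need node-2 (G2), but node-2 never turns on.
node-3: reached.
node-24 would need node-41, node-40, and node-3 (G5), but node-40 never turns on.
node-14: reached.
No rule produces node-12, and it is not given.
Reached: node-57, node-3, and node-14 — 3 of the 6.

3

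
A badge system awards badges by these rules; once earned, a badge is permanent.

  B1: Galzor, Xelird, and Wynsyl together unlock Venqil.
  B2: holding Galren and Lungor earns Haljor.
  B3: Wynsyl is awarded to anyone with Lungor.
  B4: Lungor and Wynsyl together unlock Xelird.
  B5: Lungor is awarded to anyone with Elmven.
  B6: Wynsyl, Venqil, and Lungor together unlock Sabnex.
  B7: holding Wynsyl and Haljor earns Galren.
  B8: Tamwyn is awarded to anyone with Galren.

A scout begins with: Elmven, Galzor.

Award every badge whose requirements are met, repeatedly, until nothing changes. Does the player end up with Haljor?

No

Haljor would need Galren and Lungor (B2), but Galren is never earned.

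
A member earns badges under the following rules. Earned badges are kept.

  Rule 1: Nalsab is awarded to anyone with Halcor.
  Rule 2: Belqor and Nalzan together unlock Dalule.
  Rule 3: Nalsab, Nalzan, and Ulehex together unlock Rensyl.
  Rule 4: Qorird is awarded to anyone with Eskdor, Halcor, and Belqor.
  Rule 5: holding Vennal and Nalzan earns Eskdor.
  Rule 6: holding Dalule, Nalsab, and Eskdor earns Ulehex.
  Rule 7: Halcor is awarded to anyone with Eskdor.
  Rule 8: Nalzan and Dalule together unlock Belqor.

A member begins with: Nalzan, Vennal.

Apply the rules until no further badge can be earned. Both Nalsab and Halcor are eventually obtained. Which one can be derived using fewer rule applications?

Halcor

Halcor: With Vennal and Nalzan, Eskdor is earned (Rule 5). With Eskdor, Halcor is earned (Rule 7). [2 rule applications]
Nalsab: With Vennal and Nalzan, Eskdor is earned (Rule 5). With Eskdor, Halcor is earned (Rule 7). With Halcor, Nalsab is earned (Rule 1). [3 rule applications]
Halcor needs fewer.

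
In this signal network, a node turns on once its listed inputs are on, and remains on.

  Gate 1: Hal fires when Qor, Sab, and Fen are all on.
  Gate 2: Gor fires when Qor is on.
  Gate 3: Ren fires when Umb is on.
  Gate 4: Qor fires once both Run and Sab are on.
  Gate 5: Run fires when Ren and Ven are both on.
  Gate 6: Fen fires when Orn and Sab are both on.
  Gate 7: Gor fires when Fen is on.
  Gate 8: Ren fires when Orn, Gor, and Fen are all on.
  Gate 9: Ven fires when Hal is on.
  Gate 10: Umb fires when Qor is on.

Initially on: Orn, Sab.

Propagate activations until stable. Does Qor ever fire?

Qor would need Run and Sab (Gate 4), but Run never turns on.

No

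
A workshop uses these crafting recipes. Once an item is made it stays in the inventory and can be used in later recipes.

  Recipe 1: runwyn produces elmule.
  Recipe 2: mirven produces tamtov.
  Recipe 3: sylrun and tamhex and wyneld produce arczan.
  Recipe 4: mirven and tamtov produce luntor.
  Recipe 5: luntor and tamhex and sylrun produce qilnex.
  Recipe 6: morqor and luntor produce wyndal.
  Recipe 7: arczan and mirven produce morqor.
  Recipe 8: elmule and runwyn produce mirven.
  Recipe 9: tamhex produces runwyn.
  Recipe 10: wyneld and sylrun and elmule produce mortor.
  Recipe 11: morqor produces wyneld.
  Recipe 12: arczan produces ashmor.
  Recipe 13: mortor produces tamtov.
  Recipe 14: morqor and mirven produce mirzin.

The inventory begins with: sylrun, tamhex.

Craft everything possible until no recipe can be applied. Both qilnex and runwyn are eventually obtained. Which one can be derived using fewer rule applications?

runwyn: Using Recipe 9, tamhex makes runwyn. [1 rule application]
qilnex: tamhex → runwyn (Recipe 9). runwyn → elmule (Recipe 1). Using Recipe 8, elmule and runwyn make mirven. mirven → tamtov (Recipe 2). mirven and tamtov → luntor (Recipe 4). luntor and tamhex and sylrun → qilnex (Recipe 5). [6 rule applications]
runwyn needs fewer.

runwyn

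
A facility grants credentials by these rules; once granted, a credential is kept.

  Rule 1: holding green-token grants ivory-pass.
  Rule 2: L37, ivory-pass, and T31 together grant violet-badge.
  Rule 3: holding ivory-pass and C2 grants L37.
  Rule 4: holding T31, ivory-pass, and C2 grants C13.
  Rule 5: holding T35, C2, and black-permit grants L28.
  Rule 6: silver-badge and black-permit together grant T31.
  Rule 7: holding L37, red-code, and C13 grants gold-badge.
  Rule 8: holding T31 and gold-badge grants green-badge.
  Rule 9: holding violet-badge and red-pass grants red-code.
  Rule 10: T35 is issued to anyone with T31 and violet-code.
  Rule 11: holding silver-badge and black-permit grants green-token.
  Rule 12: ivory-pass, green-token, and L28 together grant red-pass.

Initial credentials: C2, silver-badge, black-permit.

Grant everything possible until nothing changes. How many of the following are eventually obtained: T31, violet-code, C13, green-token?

Holding silver-badge and black-permit grants T31 (Rule 6).
Holding silver-badge and black-permit grants green-token (Rule 11).
Holding green-token grants ivory-pass (Rule 1).
Holding T31, ivory-pass, and C2 grants C13 (Rule 4).
T31: reached.
No rule produces violet-code, and it is not given.
C13: reached.
green-token: reached.
Reached: T31, C13, and green-token — 3 of the 4.

3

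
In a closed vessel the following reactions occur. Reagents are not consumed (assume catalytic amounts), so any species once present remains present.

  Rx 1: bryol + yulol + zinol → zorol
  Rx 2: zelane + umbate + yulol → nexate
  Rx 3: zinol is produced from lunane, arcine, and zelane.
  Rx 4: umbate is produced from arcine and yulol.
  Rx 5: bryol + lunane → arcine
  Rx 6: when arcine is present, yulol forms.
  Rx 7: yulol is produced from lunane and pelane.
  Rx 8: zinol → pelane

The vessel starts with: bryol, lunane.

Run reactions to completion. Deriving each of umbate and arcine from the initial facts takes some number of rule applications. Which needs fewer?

arcine: bryol and lunane present → arcine forms (Rx 5). [1 rule application]
umbate: bryol and lunane present → arcine forms (Rx 5). arcine present → yulol forms (Rx 6). arcine and yulol present → umbate forms (Rx 4). [3 rule applications]
arcine needs fewer.

arcine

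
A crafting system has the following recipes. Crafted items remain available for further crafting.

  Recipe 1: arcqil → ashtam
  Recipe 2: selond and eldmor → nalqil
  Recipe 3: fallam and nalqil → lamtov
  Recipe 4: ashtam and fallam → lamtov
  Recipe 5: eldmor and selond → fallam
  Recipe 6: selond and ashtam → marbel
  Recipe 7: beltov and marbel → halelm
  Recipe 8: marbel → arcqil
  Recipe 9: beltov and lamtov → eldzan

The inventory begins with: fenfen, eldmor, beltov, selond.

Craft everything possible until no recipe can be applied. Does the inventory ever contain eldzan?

Yes

Using Recipe 2, selond and eldmor make nalqil.
eldmor and selond → fallam (Recipe 5).
Using Recipe 3, fallam and nalqil make lamtov.
Using Recipe 9, beltov and lamtov make eldzan.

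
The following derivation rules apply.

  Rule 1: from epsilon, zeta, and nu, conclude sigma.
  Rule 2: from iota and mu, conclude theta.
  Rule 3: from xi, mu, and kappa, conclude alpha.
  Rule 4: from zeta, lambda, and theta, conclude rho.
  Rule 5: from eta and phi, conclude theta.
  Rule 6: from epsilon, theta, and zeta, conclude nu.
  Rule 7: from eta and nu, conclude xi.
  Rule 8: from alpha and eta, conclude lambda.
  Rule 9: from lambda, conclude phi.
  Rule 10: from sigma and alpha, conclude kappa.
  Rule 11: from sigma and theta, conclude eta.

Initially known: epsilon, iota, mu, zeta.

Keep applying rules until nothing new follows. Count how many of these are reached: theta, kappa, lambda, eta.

From iota and mu, Rule 2 gives theta.
From epsilon, theta, and zeta, Rule 6 gives nu.
From epsilon, zeta, and nu, Rule 1 gives sigma.
sigma and theta hold, so eta follows (Rule 11).
theta: reached.
kappa would need sigma and alpha (Rule 10), but alpha is never established.
lambda would need alpha and eta (Rule 8), but alpha is never established.
eta: reached.
Reached: theta and eta — 2 of the 4.

2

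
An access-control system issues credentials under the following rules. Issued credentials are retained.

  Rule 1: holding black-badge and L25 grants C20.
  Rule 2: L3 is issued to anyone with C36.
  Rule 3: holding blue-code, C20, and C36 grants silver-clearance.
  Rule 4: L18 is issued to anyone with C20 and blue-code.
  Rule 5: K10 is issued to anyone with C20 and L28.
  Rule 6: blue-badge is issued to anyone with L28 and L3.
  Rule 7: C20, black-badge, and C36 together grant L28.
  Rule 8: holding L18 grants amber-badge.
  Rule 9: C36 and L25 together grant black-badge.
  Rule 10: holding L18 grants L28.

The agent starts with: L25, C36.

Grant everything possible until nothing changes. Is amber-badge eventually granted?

amber-badge would need L18 (Rule 8), but L18 is never granted.

No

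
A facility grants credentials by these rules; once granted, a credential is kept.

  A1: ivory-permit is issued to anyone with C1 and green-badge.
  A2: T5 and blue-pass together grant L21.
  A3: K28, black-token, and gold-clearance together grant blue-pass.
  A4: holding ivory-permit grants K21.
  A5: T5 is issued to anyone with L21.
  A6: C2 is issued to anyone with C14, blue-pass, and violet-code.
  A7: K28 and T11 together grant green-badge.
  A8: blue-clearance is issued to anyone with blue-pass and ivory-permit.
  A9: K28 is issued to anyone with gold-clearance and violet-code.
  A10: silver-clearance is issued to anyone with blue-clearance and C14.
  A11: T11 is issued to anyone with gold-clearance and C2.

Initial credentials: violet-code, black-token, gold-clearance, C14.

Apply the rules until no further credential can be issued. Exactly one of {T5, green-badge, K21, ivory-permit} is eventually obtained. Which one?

Holding gold-clearance and violet-code grants K28 (A9).
Holding K28, black-token, and gold-clearance grants blue-pass (A3).
Holding C14, blue-pass, and violet-code grants C2 (A6).
Holding gold-clearance and C2 grants T11 (A11).
Holding K28 and T11 grants green-badge (A7).
T5 would need L21 (A5), but L21 is never granted. K21 would need ivory-permit (A4), but ivory-permit is never granted. ivory-permit would need C1 and green-badge (A1), but C1 is never granted.

green-badge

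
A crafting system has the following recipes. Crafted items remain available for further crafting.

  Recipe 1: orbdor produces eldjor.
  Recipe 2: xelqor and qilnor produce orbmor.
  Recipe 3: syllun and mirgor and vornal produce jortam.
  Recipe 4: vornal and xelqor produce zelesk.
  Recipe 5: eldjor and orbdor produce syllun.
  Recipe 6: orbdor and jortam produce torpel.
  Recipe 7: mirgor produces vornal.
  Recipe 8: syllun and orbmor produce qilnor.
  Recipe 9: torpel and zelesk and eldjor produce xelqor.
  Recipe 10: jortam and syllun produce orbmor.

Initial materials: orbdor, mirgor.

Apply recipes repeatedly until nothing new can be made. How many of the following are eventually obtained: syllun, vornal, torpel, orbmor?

4

mirgor → vornal (Recipe 7).
Using Recipe 1, orbdor makes eldjor.
eldjor and orbdor → syllun (Recipe 5).
Using Recipe 3, syllun, mirgor, and vornal make jortam.
Using Recipe 10, jortam and syllun make orbmor.
orbdor and jortam → torpel (Recipe 6).
syllun: reached.
vornal: reached.
torpel: reached.
orbmor: reached.
All 4 are reached.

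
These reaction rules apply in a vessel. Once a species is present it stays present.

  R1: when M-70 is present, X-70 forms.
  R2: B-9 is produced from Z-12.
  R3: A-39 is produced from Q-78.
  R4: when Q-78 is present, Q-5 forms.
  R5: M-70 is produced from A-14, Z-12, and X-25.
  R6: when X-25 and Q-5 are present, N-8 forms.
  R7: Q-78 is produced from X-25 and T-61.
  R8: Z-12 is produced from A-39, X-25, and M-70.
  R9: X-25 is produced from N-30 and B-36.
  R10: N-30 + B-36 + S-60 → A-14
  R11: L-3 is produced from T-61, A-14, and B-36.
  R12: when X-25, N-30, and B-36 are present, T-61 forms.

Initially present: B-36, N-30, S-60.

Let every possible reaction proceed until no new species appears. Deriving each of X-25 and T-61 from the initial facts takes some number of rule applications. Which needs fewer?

X-25: N-30 and B-36 present → X-25 forms (R9). [1 rule application]
T-61: N-30 and B-36 present → X-25 forms (R9). X-25, N-30, and B-36 present → T-61 forms (R12). [2 rule applications]
X-25 needs fewer.

X-25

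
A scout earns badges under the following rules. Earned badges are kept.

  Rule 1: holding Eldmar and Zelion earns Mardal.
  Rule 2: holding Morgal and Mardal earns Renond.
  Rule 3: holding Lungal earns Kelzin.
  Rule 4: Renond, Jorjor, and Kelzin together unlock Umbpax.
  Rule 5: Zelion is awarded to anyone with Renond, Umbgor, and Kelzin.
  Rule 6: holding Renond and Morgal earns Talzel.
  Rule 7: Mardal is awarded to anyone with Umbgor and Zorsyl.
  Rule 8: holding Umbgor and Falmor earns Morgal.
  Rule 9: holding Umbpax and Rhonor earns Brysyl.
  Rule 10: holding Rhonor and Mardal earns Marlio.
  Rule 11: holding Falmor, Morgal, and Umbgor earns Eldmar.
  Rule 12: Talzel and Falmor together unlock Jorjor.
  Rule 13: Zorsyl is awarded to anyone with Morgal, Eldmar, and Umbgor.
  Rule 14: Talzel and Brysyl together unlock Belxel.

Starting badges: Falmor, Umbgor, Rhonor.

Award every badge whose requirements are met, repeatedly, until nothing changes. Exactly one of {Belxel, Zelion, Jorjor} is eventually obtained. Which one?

Jorjor

With Umbgor and Falmor, Morgal is earned (Rule 8).
With Falmor, Morgal, and Umbgor, Eldmar is earned (Rule 11).
With Morgal, Eldmar, and Umbgor, Zorsyl is earned (Rule 13).
With Umbgor and Zorsyl, Mardal is earned (Rule 7).
With Morgal and Mardal, Renond is earned (Rule 2).
With Renond and Morgal, Talzel is earned (Rule 6).
With Talzel and Falmor, Jorjor is earned (Rule 12).
Zelion would need Renond, Umbgor, and Kelzin (Rule 5), but Kelzin is never earned. Belxel would need Talzel and Brysyl (Rule 14), but Brysyl is never earned.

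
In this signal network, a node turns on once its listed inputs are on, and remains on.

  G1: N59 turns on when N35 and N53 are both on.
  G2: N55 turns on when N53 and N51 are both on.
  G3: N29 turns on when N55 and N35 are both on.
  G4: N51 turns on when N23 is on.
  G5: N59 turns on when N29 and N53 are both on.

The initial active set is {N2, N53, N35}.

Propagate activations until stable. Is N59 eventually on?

Yes

G1: N35 and N53 on → N59 on.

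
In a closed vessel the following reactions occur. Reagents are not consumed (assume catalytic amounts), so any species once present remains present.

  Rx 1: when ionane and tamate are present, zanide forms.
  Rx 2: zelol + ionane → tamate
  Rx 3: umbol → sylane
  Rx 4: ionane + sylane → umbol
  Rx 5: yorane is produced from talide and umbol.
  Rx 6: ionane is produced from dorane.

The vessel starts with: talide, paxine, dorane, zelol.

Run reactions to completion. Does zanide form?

dorane present → ionane forms (Rx 6).
zelol and ionane present → tamate forms (Rx 2).
ionane and tamate present → zanide forms (Rx 1).

Yes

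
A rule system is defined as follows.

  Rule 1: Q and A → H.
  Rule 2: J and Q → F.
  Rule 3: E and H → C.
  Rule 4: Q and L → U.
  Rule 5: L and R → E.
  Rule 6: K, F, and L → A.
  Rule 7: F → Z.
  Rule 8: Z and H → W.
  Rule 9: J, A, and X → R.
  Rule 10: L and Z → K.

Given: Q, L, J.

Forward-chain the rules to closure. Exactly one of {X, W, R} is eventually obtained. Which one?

W

J and Q hold, so F follows (Rule 2).
From F, Rule 7 gives Z.
L and Z hold, so K follows (Rule 10).
From K, F, and L, Rule 6 gives A.
Q and A hold, so H follows (Rule 1).
From Z and H, Rule 8 gives W.
No rule produces X, and it is not given. R would need J, A, and X (Rule 9), but X is never established.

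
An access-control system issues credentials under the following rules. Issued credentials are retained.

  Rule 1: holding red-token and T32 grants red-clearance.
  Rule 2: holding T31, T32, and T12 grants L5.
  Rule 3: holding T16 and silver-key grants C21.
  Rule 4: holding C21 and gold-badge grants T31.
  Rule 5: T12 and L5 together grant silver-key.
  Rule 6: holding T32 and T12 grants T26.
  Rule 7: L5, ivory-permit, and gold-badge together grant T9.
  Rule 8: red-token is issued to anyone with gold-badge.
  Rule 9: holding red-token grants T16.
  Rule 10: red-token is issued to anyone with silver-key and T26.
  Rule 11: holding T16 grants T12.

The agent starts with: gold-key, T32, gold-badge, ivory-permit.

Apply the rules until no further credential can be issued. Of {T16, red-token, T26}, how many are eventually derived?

3

Holding gold-badge grants red-token (Rule 8).
Holding red-token grants T16 (Rule 9).
Holding T16 grants T12 (Rule 11).
Holding T32 and T12 grants T26 (Rule 6).
T16: reached.
red-token: reached.
T26: reached.
All 3 are reached.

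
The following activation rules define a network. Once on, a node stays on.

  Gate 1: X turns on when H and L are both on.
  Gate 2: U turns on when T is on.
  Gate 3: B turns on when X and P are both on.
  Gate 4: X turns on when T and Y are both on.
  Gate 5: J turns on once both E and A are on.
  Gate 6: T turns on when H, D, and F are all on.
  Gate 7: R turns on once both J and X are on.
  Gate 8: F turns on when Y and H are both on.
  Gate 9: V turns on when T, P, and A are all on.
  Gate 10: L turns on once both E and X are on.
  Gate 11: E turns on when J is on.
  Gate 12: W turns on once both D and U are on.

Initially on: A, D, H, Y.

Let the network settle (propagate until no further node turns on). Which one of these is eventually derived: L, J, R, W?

W

Y and H are on, so F turns on (Gate 8).
Gate 6: H, D, and F on → T on.
Gate 2: T on → U on.
Gate 12: D and U on → W on.
J would need E and A (Gate 5), but E never turns on. R would need J and X (Gate 7), but J never turns on. L would need E and X (Gate 10), but E never turns on.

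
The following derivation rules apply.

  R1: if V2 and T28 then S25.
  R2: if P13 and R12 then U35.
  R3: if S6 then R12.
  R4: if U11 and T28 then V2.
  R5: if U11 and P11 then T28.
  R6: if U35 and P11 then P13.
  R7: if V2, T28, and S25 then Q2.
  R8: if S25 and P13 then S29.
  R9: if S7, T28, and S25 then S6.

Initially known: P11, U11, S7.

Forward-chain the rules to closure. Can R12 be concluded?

From U11 and P11, R5 gives T28.
U11 and T28 hold, so V2 follows (R4).
From V2 and T28, R1 gives S25.
S7, T28, and S25 hold, so S6 follows (R9).
From S6, R3 gives R12.

Yes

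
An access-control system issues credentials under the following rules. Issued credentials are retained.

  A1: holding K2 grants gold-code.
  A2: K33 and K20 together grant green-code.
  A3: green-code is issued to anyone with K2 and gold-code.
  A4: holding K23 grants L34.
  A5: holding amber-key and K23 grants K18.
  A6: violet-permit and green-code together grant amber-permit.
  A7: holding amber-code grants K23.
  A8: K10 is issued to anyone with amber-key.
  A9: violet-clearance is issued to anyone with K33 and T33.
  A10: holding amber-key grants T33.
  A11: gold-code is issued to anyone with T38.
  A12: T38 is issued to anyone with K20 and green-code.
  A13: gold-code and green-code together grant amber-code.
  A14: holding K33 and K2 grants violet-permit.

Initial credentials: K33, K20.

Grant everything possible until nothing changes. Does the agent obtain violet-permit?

violet-permit would need K33 and K2 (A14), but K2 is never granted.

No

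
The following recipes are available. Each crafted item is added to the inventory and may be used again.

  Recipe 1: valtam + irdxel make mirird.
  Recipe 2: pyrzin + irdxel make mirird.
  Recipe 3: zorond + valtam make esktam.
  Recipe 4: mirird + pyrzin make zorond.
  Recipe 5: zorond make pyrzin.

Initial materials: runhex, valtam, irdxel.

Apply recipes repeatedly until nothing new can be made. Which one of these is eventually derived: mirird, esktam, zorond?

mirird

valtam + irdxel → mirird (Recipe 1).
esktam would need zorond and valtam (Recipe 3), but zorond is never obtained. zorond would need mirird and pyrzin (Recipe 4), but pyrzin is never obtained.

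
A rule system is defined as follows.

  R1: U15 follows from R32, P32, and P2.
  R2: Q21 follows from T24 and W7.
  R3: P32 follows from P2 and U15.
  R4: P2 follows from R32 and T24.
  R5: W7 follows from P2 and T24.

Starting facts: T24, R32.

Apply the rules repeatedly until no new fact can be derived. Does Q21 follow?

Yes

R32 and T24 hold, so P2 follows (R4).
From P2 and T24, R5 gives W7.
From T24 and W7, R2 gives Q21.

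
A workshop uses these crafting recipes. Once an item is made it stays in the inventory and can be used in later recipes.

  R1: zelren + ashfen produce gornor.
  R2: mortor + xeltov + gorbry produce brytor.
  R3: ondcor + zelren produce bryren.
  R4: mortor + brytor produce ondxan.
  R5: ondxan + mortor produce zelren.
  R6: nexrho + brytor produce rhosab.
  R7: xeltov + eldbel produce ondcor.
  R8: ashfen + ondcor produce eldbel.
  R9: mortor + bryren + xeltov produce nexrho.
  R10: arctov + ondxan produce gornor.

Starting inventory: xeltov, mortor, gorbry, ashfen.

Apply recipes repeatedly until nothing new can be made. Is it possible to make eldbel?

No

eldbel would need ashfen and ondcor (R8), but ondcor is never obtained.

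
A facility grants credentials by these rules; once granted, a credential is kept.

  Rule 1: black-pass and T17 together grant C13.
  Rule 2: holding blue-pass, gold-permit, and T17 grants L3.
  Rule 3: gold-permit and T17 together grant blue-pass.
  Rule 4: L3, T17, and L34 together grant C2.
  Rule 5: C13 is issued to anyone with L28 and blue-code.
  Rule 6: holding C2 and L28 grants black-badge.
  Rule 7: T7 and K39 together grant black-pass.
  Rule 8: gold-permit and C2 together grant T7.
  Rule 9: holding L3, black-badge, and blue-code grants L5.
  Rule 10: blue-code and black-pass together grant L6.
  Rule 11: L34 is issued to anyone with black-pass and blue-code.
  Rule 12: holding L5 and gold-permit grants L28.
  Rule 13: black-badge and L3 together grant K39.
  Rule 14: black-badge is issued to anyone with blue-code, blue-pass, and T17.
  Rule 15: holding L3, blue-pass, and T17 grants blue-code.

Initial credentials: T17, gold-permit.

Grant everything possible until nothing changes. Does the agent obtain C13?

Holding gold-permit and T17 grants blue-pass (Rule 3).
Holding blue-pass, gold-permit, and T17 grants L3 (Rule 2).
Holding L3, blue-pass, and T17 grants blue-code (Rule 15).
Holding blue-code, blue-pass, and T17 grants black-badge (Rule 14).
Holding L3, black-badge, and blue-code grants L5 (Rule 9).
Holding L5 and gold-permit grants L28 (Rule 12).
Holding L28 and blue-code grants C13 (Rule 5).

Yes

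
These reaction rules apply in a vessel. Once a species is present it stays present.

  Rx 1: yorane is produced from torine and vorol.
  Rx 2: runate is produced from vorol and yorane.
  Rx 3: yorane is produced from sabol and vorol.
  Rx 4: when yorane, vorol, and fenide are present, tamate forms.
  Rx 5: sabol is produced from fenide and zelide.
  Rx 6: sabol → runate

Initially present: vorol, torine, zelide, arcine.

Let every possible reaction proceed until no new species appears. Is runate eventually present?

torine and vorol present → yorane forms (Rx 1).
vorol and yorane present → runate forms (Rx 2).

Yes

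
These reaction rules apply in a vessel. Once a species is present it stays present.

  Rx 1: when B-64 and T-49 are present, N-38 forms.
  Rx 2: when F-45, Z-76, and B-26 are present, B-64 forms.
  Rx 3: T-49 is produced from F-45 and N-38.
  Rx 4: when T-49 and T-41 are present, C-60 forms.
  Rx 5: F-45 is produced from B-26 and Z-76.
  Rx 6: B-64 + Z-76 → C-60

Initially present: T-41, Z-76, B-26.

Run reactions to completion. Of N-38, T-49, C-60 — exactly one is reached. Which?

C-60

B-26 and Z-76 present → F-45 forms (Rx 5).
F-45, Z-76, and B-26 present → B-64 forms (Rx 2).
B-64 and Z-76 present → C-60 forms (Rx 6).
N-38 would need B-64 and T-49 (Rx 1), but T-49 never forms. T-49 would need F-45 and N-38 (Rx 3), but N-38 never forms.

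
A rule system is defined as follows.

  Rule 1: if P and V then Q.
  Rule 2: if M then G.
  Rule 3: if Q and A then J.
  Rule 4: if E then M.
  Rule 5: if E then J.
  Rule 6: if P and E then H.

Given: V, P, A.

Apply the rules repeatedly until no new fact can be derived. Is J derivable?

P and V hold, so Q follows (Rule 1).
From Q and A, Rule 3 gives J.

Yes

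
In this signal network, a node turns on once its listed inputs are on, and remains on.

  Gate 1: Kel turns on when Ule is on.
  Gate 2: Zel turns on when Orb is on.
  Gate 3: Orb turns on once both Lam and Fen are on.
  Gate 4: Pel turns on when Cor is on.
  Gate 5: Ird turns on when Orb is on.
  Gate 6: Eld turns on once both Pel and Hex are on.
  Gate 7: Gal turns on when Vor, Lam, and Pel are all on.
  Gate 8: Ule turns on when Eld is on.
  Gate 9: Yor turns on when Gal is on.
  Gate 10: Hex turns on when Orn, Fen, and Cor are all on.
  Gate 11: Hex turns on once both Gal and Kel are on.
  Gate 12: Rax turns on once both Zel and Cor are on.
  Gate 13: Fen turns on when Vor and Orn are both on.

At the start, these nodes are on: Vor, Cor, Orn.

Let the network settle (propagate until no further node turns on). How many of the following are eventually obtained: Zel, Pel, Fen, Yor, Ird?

Gate 13: Vor and Orn on → Fen on.
Gate 4: Cor on → Pel on.
Zel would need Orb (Gate 2), but Orb never turns on.
Pel: reached.
Fen: reached.
Yor would need Gal (Gate 9), but Gal never turns on.
Ird would need Orb (Gate 5), but Orb never turns on.
Reached: Pel and Fen — 2 of the 5.

2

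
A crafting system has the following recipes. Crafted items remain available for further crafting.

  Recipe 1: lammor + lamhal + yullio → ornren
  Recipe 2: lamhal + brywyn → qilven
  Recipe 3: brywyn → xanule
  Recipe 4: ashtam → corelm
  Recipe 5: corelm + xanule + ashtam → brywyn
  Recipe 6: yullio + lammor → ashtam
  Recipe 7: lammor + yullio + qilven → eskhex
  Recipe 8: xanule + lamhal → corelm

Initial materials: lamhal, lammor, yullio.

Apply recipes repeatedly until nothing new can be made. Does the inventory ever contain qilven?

qilven would need lamhal and brywyn (Recipe 2), but brywyn is never obtained.

No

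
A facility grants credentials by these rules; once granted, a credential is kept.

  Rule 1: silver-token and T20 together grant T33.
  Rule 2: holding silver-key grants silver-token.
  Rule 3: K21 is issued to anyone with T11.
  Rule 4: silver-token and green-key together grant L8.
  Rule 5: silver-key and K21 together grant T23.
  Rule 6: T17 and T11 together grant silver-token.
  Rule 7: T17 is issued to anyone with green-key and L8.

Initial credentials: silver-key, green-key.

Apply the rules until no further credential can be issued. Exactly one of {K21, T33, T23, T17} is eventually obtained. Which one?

T17

Holding silver-key grants silver-token (Rule 2).
Holding silver-token and green-key grants L8 (Rule 4).
Holding green-key and L8 grants T17 (Rule 7).
K21 would need T11 (Rule 3), but T11 is never granted. T33 would need silver-token and T20 (Rule 1), but T20 is never granted. T23 would need silver-key and K21 (Rule 5), but K21 is never granted.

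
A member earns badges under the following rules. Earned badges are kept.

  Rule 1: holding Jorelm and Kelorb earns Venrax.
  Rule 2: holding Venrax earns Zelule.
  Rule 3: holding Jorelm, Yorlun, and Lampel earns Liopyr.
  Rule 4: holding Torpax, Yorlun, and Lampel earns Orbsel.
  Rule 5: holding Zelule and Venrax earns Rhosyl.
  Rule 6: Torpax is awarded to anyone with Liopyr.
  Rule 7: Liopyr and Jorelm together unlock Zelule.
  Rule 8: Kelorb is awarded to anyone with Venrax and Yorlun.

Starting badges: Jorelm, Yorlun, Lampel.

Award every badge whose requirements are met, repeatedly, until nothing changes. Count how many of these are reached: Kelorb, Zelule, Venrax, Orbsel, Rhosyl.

With Jorelm, Yorlun, and Lampel, Liopyr is earned (Rule 3).
With Liopyr and Jorelm, Zelule is earned (Rule 7).
With Liopyr, Torpax is earned (Rule 6).
With Torpax, Yorlun, and Lampel, Orbsel is earned (Rule 4).
Kelorb would need Venrax and Yorlun (Rule 8), but Venrax is never earned.
Zelule: reached.
Venrax would need Jorelm and Kelorb (Rule 1), but Kelorb is never earned.
Orbsel: reached.
Rhosyl would need Zelule and Venrax (Rule 5), but Venrax is never earned.
Reached: Zelule and Orbsel — 2 of the 5.

2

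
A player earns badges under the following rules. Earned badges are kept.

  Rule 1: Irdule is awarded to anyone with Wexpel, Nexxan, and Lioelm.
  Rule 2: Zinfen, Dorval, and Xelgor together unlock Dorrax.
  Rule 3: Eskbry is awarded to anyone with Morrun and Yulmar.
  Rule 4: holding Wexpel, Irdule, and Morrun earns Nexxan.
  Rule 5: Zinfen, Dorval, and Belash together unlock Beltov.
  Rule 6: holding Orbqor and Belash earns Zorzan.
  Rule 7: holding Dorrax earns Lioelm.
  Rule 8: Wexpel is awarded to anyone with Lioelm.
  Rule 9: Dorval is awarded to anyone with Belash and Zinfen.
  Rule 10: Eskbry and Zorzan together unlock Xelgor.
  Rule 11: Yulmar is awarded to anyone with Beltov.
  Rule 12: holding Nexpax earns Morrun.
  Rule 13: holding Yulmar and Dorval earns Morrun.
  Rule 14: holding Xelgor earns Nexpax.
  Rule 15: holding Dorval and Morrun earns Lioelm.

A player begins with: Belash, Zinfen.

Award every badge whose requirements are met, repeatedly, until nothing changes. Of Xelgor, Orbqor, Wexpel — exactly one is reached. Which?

With Belash and Zinfen, Dorval is earned (Rule 9).
With Zinfen, Dorval, and Belash, Beltov is earned (Rule 5).
With Beltov, Yulmar is earned (Rule 11).
With Yulmar and Dorval, Morrun is earned (Rule 13).
With Dorval and Morrun, Lioelm is earned (Rule 15).
With Lioelm, Wexpel is earned (Rule 8).
Xelgor would need Eskbry and Zorzan (Rule 10), but Zorzan is never earned. No rule produces Orbqor, and it is not given.

Wexpel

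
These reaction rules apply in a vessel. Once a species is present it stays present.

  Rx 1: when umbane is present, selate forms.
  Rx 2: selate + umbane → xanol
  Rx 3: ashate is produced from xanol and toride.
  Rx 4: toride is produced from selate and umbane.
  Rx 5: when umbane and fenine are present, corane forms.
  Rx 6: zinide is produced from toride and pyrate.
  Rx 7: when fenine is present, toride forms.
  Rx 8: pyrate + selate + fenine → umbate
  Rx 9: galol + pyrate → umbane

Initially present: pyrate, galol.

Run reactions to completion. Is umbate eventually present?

No

umbate would need pyrate, selate, and fenine (Rx 8), but fenine never forms.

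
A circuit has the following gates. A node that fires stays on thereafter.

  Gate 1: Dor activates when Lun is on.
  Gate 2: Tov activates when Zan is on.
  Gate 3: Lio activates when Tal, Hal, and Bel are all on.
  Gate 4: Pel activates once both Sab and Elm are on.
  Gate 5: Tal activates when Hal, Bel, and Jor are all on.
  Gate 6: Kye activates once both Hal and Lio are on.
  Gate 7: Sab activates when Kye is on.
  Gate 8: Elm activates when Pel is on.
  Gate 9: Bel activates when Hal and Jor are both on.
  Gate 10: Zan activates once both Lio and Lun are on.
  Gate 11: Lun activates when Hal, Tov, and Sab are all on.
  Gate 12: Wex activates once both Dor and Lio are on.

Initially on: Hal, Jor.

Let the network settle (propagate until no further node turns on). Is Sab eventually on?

Yes

Hal and Jor are on, so Bel activates (Gate 9).
Hal, Bel, and Jor are on, so Tal activates (Gate 5).
Gate 3: Tal, Hal, and Bel on → Lio on.
Gate 6: Hal and Lio on → Kye on.
Gate 7: Kye on → Sab on.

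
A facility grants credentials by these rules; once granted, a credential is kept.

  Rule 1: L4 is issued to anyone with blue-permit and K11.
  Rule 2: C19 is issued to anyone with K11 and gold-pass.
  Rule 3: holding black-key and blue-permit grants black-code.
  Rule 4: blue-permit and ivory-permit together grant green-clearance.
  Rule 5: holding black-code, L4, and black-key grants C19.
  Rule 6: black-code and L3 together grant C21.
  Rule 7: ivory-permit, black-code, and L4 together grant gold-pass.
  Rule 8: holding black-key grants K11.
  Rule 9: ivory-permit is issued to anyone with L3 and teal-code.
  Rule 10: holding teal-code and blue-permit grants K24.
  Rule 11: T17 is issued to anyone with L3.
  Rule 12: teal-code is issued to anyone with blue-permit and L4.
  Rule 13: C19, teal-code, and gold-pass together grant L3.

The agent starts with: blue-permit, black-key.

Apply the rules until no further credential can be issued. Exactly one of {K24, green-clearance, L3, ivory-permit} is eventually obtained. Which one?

K24

Holding black-key grants K11 (Rule 8).
Holding blue-permit and K11 grants L4 (Rule 1).
Holding blue-permit and L4 grants teal-code (Rule 12).
Holding teal-code and blue-permit grants K24 (Rule 10).
green-clearance would need blue-permit and ivory-permit (Rule 4), but ivory-permit is never granted. ivory-permit would need L3 and teal-code (Rule 9), but L3 is never granted. L3 would need C19, teal-code, and gold-pass (Rule 13), but gold-pass is never granted.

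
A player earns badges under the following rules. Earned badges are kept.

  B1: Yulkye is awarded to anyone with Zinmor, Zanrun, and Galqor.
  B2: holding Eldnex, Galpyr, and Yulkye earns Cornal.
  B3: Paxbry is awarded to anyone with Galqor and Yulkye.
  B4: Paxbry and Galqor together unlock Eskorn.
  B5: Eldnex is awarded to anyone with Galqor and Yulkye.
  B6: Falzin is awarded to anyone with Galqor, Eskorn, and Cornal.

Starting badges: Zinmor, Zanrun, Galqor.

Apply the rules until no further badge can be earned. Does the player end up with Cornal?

No

Cornal would need Eldnex, Galpyr, and Yulkye (B2), but Galpyr is never earned.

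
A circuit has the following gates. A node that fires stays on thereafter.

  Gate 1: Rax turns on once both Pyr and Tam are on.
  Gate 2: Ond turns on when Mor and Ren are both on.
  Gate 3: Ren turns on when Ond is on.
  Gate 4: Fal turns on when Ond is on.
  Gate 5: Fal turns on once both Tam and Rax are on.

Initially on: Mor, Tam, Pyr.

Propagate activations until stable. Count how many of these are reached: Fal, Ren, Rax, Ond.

Pyr and Tam are on, so Rax turns on (Gate 1).
Tam and Rax are on, so Fal turns on (Gate 5).
Fal: reached.
Ren would need Ond (Gate 3), but Ond never turns on.
Rax: reached.
Ond would need Mor and Ren (Gate 2), but Ren never turns on.
Reached: Fal and Rax — 2 of the 4.

2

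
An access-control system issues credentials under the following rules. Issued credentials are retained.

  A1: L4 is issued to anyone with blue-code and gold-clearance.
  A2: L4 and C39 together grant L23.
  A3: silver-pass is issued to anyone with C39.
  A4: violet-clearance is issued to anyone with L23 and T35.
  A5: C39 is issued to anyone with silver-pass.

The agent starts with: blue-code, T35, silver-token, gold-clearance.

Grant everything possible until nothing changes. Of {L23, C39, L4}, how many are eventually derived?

Holding blue-code and gold-clearance grants L4 (A1).
L23 would need L4 and C39 (A2), but C39 is never granted.
C39 would need silver-pass (A5), but silver-pass is never granted.
L4: reached.
Reached: L4 — 1 of the 3.

1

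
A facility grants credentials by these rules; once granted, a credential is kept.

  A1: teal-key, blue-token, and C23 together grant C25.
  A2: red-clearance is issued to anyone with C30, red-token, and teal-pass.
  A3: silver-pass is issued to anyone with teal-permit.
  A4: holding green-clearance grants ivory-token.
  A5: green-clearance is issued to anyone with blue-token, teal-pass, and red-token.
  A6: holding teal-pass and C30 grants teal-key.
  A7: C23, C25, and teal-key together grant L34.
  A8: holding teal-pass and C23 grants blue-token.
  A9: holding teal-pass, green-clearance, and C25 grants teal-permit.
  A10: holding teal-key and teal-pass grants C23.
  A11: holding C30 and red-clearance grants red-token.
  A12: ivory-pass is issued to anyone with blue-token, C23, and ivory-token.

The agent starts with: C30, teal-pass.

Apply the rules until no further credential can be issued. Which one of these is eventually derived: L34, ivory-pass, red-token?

L34

Holding teal-pass and C30 grants teal-key (A6).
Holding teal-key and teal-pass grants C23 (A10).
Holding teal-pass and C23 grants blue-token (A8).
Holding teal-key, blue-token, and C23 grants C25 (A1).
Holding C23, C25, and teal-key grants L34 (A7).
ivory-pass would need blue-token, C23, and ivory-token (A12), but ivory-token is never granted. red-token would need C30 and red-clearance (A11), but red-clearance is never granted.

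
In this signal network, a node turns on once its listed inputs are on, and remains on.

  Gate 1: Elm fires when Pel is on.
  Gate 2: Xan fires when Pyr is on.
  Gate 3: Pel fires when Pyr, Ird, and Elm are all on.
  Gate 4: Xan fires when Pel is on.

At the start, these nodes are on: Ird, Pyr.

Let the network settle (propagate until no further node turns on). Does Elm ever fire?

Elm would need Pel (Gate 1), but Pel never turns on.

No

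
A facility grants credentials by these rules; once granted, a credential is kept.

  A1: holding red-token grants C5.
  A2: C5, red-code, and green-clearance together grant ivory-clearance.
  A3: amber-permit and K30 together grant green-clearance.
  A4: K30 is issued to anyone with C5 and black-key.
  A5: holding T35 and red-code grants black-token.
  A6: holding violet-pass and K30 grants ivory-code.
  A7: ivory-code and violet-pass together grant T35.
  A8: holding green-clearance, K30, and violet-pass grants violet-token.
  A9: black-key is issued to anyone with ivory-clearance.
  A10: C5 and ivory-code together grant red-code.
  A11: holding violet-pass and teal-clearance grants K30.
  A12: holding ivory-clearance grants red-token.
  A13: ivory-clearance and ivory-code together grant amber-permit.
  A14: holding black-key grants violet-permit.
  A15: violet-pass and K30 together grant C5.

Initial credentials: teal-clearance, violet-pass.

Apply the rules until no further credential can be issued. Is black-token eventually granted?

Yes

Holding violet-pass and teal-clearance grants K30 (A11).
Holding violet-pass and K30 grants C5 (A15).
Holding violet-pass and K30 grants ivory-code (A6).
Holding ivory-code and violet-pass grants T35 (A7).
Holding C5 and ivory-code grants red-code (A10).
Holding T35 and red-code grants black-token (A5).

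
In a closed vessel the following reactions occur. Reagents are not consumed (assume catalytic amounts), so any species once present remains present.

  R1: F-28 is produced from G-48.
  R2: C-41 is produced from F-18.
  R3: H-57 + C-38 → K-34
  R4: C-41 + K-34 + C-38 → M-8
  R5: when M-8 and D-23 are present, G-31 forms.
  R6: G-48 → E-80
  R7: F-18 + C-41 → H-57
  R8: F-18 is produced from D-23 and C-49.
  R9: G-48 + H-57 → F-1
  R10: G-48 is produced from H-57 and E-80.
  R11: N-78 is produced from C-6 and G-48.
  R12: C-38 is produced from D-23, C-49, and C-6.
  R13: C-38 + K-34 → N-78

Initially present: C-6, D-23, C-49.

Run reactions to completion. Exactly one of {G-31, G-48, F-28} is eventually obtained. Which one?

D-23, C-49, and C-6 present → C-38 forms (R12).
D-23 and C-49 present → F-18 forms (R8).
F-18 present → C-41 forms (R2).
F-18 and C-41 present → H-57 forms (R7).
H-57 and C-38 present → K-34 forms (R3).
C-41, K-34, and C-38 present → M-8 forms (R4).
M-8 and D-23 present → G-31 forms (R5).
F-28 would need G-48 (R1), but G-48 never forms. G-48 would need H-57 and E-80 (R10), but E-80 never forms.

G-31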